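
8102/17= 8102/17 = 476.59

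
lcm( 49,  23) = 1127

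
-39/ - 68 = 39/68 = 0.57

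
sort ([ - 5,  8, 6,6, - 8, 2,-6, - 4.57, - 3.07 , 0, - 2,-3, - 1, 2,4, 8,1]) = [ - 8, - 6, - 5, - 4.57 , - 3.07,  -  3, - 2,- 1,0,1,2, 2, 4, 6, 6, 8, 8 ]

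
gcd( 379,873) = 1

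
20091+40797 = 60888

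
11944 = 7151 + 4793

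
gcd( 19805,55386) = 17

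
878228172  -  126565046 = 751663126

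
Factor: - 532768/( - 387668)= 133192/96917   =  2^3*17^( - 1 ) * 5701^( - 1 )*16649^1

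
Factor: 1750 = 2^1*5^3*7^1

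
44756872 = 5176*8647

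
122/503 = 122/503 = 0.24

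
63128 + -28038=35090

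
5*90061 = 450305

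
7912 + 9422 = 17334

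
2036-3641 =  - 1605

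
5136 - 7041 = -1905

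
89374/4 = 22343 + 1/2=22343.50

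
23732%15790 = 7942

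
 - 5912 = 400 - 6312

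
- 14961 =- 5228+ - 9733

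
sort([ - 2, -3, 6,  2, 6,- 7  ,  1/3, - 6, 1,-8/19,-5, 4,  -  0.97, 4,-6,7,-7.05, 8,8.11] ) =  [ - 7.05, - 7,  -  6, - 6, - 5,-3 , - 2, - 0.97,-8/19,  1/3,1 , 2,4,4, 6,  6, 7, 8, 8.11 ] 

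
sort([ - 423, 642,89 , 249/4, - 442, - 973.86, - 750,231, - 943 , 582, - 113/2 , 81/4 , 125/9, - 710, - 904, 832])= [ - 973.86, - 943 ,-904, - 750, - 710, - 442, - 423, - 113/2,125/9, 81/4,  249/4, 89, 231, 582,642  ,  832] 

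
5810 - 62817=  - 57007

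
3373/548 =6 + 85/548 = 6.16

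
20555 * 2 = 41110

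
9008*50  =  450400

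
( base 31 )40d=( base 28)4pl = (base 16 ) F11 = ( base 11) 2997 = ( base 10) 3857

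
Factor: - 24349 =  - 13^1*1873^1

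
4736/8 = 592 =592.00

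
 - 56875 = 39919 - 96794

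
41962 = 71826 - 29864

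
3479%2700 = 779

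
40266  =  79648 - 39382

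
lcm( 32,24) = 96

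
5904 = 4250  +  1654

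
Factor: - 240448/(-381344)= 442/701  =  2^1 * 13^1*17^1*701^(-1) 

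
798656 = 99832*8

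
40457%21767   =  18690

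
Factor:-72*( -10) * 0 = 0^1 = 0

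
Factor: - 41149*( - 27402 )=1127564898 = 2^1*3^1*4567^1*41149^1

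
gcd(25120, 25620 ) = 20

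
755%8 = 3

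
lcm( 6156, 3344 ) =270864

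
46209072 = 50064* 923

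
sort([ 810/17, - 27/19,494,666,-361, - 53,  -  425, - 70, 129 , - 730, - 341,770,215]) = [ -730, - 425, - 361, - 341, - 70, - 53, - 27/19, 810/17,129,215,494,666, 770 ]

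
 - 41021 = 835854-876875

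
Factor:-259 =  - 7^1*37^1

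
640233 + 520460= 1160693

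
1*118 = 118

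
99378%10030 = 9108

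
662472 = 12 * 55206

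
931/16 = 931/16  =  58.19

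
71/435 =71/435 = 0.16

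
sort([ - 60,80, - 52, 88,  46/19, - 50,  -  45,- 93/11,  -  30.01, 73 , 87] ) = [ - 60, - 52, - 50, - 45,-30.01, - 93/11,46/19, 73, 80, 87,88]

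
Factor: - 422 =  - 2^1 * 211^1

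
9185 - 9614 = - 429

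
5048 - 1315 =3733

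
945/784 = 1+23/112= 1.21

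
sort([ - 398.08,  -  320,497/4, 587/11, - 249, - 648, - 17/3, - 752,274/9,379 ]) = [ - 752, - 648, - 398.08,-320, - 249, - 17/3,274/9,587/11, 497/4, 379]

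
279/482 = 279/482 = 0.58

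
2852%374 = 234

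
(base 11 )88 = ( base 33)2u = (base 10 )96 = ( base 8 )140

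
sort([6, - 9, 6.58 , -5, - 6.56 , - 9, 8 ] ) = [ - 9,-9, - 6.56, - 5,6, 6.58,8]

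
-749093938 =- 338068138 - 411025800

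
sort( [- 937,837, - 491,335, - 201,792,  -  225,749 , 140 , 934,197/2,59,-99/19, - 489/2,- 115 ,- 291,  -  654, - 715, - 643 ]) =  [ - 937, - 715, - 654, - 643,-491, - 291, - 489/2,-225  , - 201,- 115, - 99/19, 59,197/2,140 , 335 , 749  ,  792, 837,934 ]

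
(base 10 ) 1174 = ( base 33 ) 12J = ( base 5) 14144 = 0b10010010110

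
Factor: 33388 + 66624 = 100012 = 2^2 * 11^1*2273^1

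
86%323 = 86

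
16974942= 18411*922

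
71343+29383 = 100726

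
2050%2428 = 2050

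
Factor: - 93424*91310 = -2^5 * 5^1*23^1*397^1 * 5839^1 = - 8530545440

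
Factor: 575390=2^1*5^1*163^1 * 353^1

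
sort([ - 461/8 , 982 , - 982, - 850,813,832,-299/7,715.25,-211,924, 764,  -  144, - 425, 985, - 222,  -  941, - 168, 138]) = [ -982 ,-941, - 850,  -  425,-222, - 211, - 168,- 144,-461/8 , - 299/7,138, 715.25 , 764,813,832,924,982,985]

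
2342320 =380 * 6164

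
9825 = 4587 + 5238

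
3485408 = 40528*86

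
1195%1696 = 1195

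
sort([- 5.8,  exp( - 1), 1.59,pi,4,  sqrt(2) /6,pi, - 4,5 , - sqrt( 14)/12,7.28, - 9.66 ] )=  [ - 9.66, - 5.8, - 4 , - sqrt( 14 )/12, sqrt( 2)/6,  exp( - 1),  1.59,  pi,  pi , 4  ,  5, 7.28 ] 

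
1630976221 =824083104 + 806893117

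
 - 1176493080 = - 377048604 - 799444476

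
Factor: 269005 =5^1  *11^1*67^1*73^1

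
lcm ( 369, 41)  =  369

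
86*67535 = 5808010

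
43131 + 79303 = 122434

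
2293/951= 2293/951 = 2.41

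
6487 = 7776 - 1289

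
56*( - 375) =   -  21000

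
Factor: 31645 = 5^1*6329^1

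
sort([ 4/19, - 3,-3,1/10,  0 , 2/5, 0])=[  -  3, - 3, 0,0,1/10, 4/19,2/5]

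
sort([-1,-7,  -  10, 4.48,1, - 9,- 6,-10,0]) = [ - 10,- 10, - 9,-7, - 6, - 1,0,1, 4.48] 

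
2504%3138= 2504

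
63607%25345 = 12917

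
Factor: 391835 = 5^1*78367^1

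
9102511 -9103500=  - 989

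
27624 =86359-58735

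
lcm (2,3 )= 6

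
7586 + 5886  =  13472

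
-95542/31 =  - 3082 = - 3082.00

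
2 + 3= 5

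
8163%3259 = 1645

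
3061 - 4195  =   - 1134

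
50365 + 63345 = 113710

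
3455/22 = 3455/22 = 157.05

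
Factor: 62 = 2^1* 31^1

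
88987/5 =17797 + 2/5  =  17797.40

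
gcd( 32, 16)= 16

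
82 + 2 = 84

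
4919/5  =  4919/5 = 983.80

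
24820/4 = 6205 = 6205.00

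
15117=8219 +6898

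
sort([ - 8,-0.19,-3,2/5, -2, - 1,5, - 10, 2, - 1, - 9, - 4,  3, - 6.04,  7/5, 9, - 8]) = [ - 10, - 9, - 8,  -  8, - 6.04, - 4, - 3, - 2, - 1, - 1, - 0.19, 2/5, 7/5,2, 3,5,9 ] 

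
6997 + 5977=12974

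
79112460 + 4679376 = 83791836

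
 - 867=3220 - 4087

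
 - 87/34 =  - 3 + 15/34 = -2.56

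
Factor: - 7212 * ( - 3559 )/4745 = 2^2*3^1*5^(-1 )*13^(- 1) * 73^( - 1 )*601^1*3559^1 = 25667508/4745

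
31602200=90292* 350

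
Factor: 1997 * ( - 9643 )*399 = - 7683571329 = - 3^1*7^1*19^1*1997^1*9643^1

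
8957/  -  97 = -8957/97= -92.34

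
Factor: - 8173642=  - 2^1*4086821^1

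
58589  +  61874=120463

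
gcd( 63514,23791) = 1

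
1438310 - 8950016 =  - 7511706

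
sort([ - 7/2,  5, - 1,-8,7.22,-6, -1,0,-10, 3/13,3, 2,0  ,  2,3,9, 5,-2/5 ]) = [-10, - 8,-6, - 7/2, - 1, - 1, - 2/5,0, 0,3/13,2,2,3 , 3, 5,5,7.22,9]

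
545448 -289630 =255818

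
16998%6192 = 4614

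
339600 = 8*42450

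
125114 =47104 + 78010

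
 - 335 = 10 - 345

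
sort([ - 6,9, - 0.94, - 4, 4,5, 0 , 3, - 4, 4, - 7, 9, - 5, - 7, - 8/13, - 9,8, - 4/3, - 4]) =[ - 9,- 7, - 7, - 6 , - 5, - 4,-4  , - 4, - 4/3, - 0.94, - 8/13 , 0, 3 , 4,4, 5 , 8,9,9 ] 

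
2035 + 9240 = 11275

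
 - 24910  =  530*(- 47) 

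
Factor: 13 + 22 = 35 = 5^1*7^1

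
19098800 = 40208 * 475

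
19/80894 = 19/80894 =0.00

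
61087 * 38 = 2321306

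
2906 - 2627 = 279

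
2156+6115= 8271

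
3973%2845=1128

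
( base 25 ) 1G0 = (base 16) 401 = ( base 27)1aq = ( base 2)10000000001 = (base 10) 1025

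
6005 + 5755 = 11760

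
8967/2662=3+981/2662 = 3.37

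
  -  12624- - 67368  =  54744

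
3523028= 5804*607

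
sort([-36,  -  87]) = [ - 87,-36]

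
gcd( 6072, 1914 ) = 66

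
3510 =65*54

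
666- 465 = 201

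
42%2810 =42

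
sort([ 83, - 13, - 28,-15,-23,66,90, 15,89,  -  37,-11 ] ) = [ -37 , - 28, - 23 ,-15,-13, - 11, 15,66,83,89, 90 ]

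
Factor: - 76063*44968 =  - 2^3*7^1*11^1*13^1*73^1*5851^1 = -  3420400984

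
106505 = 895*119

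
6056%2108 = 1840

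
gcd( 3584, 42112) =896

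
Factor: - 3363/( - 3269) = 3^1*7^( - 1) * 19^1*59^1*467^(  -  1) 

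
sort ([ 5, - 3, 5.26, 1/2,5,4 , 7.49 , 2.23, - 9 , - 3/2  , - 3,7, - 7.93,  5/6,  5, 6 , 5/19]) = [-9, - 7.93 , - 3, -3, - 3/2, 5/19 , 1/2,5/6,2.23,  4,5,5 , 5, 5.26,6 , 7,7.49]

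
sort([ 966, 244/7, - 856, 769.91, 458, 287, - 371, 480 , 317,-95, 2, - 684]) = [ - 856, - 684 , - 371,-95, 2,244/7, 287 , 317,458, 480,  769.91,966]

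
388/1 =388 = 388.00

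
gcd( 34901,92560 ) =1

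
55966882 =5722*9781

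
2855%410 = 395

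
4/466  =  2/233 = 0.01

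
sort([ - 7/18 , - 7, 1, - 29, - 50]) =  [ - 50 ,  -  29, - 7, - 7/18, 1]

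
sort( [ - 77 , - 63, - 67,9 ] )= [ - 77, - 67, - 63,9 ]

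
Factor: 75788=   2^2*18947^1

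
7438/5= 7438/5 = 1487.60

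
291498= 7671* 38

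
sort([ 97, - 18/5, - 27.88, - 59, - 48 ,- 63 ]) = [ - 63, - 59, - 48,-27.88, - 18/5, 97 ] 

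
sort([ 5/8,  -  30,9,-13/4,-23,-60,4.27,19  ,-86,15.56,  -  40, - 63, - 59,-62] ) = [-86, - 63, - 62, - 60, - 59, - 40, - 30,-23, - 13/4, 5/8, 4.27,9,15.56,19]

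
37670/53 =710 + 40/53 = 710.75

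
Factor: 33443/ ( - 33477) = - 3^( - 1 )*53^1*631^1*11159^( - 1 )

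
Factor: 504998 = 2^1*13^1*19423^1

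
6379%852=415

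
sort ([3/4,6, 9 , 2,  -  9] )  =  [ - 9,  3/4 , 2, 6,9 ]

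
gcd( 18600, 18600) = 18600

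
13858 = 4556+9302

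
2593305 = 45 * 57629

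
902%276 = 74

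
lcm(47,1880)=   1880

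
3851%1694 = 463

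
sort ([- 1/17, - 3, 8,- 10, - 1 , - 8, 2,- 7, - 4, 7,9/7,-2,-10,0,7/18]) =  [  -  10,  -  10, -8, - 7 , - 4,- 3,- 2, - 1,  -  1/17,0, 7/18  ,  9/7,2,7,8]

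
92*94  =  8648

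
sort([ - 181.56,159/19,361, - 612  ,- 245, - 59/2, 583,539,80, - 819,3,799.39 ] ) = [ - 819, - 612, - 245,  -  181.56,-59/2,3,159/19,80,361,539,583, 799.39 ]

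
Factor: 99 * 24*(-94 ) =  -2^4*3^3*11^1 * 47^1 =- 223344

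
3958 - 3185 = 773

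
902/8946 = 451/4473=0.10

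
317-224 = 93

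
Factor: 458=2^1*229^1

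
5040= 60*84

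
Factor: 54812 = 2^2*71^1*193^1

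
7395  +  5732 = 13127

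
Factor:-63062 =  - 2^1*31531^1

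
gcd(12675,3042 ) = 507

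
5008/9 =5008/9 = 556.44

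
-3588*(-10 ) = 35880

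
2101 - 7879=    - 5778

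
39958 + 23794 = 63752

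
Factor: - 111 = -3^1*37^1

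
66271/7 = 66271/7 = 9467.29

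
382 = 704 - 322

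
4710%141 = 57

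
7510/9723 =7510/9723 = 0.77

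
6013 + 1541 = 7554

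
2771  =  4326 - 1555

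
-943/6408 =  -1 + 5465/6408 =-0.15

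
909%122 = 55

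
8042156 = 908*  8857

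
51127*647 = 33079169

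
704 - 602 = 102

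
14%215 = 14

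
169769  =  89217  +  80552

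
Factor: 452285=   5^1*17^2*313^1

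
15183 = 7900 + 7283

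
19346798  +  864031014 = 883377812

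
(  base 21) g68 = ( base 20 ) HJA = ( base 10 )7190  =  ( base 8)16026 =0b1110000010110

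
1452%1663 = 1452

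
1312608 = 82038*16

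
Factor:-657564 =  - 2^2  *3^1*37^1*1481^1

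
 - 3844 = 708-4552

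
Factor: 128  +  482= 2^1*5^1*61^1 =610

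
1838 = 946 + 892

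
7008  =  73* 96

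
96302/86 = 1119 + 34/43=   1119.79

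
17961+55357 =73318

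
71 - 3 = 68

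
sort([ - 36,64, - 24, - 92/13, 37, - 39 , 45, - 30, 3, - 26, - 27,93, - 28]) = [ - 39, - 36, - 30 , - 28, - 27, - 26, - 24, - 92/13,  3, 37,45, 64, 93 ]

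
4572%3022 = 1550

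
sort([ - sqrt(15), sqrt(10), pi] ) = [  -  sqrt(15 ),pi,sqrt( 10)] 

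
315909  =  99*3191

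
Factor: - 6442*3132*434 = -2^4*3^3 * 7^1*29^1*31^1* 3221^1 =- 8756533296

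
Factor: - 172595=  - 5^1 * 34519^1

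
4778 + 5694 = 10472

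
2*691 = 1382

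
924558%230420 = 2878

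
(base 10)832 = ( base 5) 11312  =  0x340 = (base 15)3a7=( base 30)RM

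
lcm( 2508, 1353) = 102828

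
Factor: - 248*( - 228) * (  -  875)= - 49476000 = - 2^5*3^1 *5^3 * 7^1* 19^1*31^1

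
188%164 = 24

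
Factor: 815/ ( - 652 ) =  - 5/4=-2^(  -  2 )*5^1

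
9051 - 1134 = 7917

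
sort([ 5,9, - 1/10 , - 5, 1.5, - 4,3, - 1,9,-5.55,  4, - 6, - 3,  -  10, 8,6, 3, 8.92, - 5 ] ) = [-10, - 6, - 5.55, - 5, - 5, - 4 , - 3, - 1, - 1/10 , 1.5,3,  3,  4, 5 , 6 , 8, 8.92,9, 9 ] 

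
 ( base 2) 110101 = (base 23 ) 27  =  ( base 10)53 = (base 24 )25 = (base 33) 1k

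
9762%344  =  130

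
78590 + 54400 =132990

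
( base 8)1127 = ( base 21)17B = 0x257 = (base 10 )599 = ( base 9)735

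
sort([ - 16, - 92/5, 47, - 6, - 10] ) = [-92/5 , - 16, -10,-6, 47] 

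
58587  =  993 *59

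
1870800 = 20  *93540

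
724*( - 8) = -5792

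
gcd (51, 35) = 1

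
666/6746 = 333/3373 = 0.10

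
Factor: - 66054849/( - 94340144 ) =2^( -4) * 3^1 * 7^1*19^1 * 165551^1*5896259^( - 1 ) 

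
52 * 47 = 2444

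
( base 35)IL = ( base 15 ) 2d6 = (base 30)ll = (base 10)651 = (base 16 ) 28B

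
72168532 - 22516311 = 49652221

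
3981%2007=1974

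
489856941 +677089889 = 1166946830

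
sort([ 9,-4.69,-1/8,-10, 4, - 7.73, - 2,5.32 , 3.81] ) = [ - 10,- 7.73, - 4.69, - 2, - 1/8, 3.81, 4,5.32,  9] 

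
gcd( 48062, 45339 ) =7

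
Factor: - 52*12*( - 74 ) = 2^5*  3^1*13^1*37^1 = 46176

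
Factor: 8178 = 2^1*3^1*29^1*47^1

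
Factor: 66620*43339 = 2^2*5^1*19^1*2281^1 * 3331^1 = 2887244180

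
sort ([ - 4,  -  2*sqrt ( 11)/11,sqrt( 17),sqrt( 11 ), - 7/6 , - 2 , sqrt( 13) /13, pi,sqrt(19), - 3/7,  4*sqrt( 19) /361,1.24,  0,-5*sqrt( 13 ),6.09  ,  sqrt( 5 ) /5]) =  [  -  5 * sqrt ( 13 ), - 4 , - 2,- 7/6, - 2*sqrt(  11)/11,  -  3/7,0,4*sqrt( 19) /361, sqrt( 13)/13,sqrt( 5 )/5,1.24, pi,sqrt (11 ),sqrt( 17), sqrt(19 ),6.09] 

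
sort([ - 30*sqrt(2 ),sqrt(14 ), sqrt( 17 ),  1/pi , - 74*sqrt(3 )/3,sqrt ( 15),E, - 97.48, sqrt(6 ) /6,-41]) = [ - 97.48,  -  74 * sqrt(3) /3,  -  30*sqrt ( 2 ),-41, 1/pi  ,  sqrt ( 6)/6, E, sqrt(14 ), sqrt( 15 ),sqrt ( 17)]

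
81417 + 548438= 629855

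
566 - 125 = 441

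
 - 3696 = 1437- 5133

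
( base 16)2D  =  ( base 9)50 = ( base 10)45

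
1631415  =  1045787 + 585628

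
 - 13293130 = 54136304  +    -  67429434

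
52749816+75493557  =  128243373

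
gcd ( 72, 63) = 9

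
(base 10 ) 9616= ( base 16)2590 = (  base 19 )17c2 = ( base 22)jj2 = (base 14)370c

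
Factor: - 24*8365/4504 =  - 25095/563 = - 3^1 * 5^1*7^1 * 239^1*563^( - 1)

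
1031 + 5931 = 6962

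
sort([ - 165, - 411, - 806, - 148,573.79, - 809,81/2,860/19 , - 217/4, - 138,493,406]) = [ -809, - 806, - 411 ,- 165,-148, - 138 ,-217/4,81/2,860/19,  406, 493 , 573.79 ] 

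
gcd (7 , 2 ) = 1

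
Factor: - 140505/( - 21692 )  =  285/44 = 2^(-2) * 3^1*5^1*11^( -1)*19^1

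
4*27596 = 110384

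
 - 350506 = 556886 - 907392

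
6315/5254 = 6315/5254 = 1.20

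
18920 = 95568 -76648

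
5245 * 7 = 36715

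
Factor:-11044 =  - 2^2*11^1*251^1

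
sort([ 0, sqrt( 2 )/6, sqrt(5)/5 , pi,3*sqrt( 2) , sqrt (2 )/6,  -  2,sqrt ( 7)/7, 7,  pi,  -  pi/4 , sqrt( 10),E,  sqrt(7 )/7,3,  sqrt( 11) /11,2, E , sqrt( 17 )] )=[ - 2, - pi/4, 0,sqrt (2) /6, sqrt( 2)/6 , sqrt( 11 ) /11, sqrt( 7)/7, sqrt(7 ) /7,sqrt( 5) /5,2,E,  E,3 , pi , pi,sqrt( 10),sqrt ( 17),3 * sqrt(2),7]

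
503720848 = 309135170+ 194585678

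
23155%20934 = 2221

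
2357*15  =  35355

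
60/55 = 12/11= 1.09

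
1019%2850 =1019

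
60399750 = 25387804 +35011946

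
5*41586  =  207930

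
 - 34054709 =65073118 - 99127827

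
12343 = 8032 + 4311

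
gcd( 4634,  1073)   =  1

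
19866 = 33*602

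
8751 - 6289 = 2462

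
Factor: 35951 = 35951^1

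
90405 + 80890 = 171295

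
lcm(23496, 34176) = 375936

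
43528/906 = 21764/453 = 48.04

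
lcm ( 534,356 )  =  1068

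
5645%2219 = 1207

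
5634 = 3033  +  2601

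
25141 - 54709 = -29568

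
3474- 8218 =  - 4744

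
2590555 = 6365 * 407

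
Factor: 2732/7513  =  2^2 * 11^(-1) = 4/11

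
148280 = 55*2696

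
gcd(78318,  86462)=2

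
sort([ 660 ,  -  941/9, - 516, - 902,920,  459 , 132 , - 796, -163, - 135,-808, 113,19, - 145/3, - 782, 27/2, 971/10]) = [ - 902,  -  808, - 796, - 782, - 516, - 163, - 135, - 941/9, - 145/3, 27/2,19,971/10,113,132, 459,660,920 ]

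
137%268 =137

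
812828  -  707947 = 104881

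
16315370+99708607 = 116023977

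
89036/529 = 168 + 164/529 = 168.31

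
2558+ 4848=7406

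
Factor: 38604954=2^1*3^1 * 47^1*136897^1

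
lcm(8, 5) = 40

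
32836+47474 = 80310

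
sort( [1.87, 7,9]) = [1.87,7,9 ]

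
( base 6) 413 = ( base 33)4L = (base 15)A3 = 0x99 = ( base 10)153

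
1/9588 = 1/9588 =0.00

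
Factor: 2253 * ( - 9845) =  - 3^1 * 5^1*11^1 * 179^1 * 751^1 = - 22180785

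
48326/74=24163/37 = 653.05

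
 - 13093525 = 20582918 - 33676443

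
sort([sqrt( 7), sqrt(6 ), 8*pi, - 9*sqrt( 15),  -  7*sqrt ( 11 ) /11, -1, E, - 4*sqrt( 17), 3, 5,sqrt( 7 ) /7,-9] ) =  [-9*sqrt( 15),-4 * sqrt( 17),-9, - 7 * sqrt( 11) /11, - 1 , sqrt ( 7)/7,sqrt( 6), sqrt(7),  E,3,  5 , 8 * pi ] 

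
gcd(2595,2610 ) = 15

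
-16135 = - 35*461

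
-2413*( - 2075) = 5006975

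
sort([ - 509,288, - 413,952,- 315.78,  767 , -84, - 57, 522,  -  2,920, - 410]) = [ - 509 , - 413, -410, - 315.78 , - 84, - 57, - 2 , 288, 522, 767,920, 952]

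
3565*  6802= 24249130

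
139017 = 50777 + 88240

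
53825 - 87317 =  - 33492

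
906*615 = 557190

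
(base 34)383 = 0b111010011111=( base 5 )104433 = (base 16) E9F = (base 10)3743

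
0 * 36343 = 0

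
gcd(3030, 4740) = 30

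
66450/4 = 33225/2 = 16612.50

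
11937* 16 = 190992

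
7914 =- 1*( - 7914)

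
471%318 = 153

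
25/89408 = 25/89408= 0.00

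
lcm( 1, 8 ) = 8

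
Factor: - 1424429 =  - 47^1* 30307^1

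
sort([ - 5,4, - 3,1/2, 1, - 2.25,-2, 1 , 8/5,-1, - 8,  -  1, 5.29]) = [ - 8,-5, - 3,- 2.25 ,-2, - 1,-1, 1/2, 1,  1 , 8/5,  4,5.29 ]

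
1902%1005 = 897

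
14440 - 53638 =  - 39198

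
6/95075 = 6/95075 = 0.00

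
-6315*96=-606240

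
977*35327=34514479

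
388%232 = 156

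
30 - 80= - 50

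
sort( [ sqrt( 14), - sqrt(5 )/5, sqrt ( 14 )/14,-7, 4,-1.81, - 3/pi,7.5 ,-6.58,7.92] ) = [ - 7, - 6.58,-1.81, - 3/pi,-sqrt(5 ) /5, sqrt(14 ) /14, sqrt(14),  4,7.5, 7.92 ] 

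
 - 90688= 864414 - 955102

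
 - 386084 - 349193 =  - 735277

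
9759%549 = 426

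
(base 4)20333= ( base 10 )575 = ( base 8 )1077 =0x23f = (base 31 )ih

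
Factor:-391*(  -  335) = 5^1 * 17^1*23^1*67^1 = 130985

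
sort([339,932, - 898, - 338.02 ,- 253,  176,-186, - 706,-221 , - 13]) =[ - 898, - 706,  -  338.02,-253, - 221,  -  186,  -  13, 176,  339, 932]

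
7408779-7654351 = -245572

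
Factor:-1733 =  - 1733^1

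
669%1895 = 669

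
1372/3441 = 1372/3441 = 0.40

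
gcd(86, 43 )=43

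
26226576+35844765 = 62071341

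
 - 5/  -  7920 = 1/1584 = 0.00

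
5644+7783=13427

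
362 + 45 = 407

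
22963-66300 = -43337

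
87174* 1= 87174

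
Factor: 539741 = 23^1*31^1*757^1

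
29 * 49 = 1421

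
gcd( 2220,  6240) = 60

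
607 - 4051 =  - 3444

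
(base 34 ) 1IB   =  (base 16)6f3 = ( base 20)48j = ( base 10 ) 1779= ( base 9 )2386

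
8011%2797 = 2417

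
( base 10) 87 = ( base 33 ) 2l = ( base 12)73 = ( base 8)127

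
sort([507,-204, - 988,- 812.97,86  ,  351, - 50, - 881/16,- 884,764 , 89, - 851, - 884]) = [ - 988, - 884, - 884, - 851,-812.97,-204, - 881/16, - 50,86,89, 351,507,764]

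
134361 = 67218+67143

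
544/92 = 136/23 = 5.91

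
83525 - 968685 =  - 885160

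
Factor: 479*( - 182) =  - 2^1*7^1*13^1*479^1 = - 87178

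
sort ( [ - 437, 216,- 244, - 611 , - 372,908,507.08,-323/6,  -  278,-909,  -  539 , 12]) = [ - 909, - 611, - 539, - 437, - 372 ,-278,  -  244,  -  323/6, 12,216, 507.08, 908 ]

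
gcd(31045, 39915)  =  4435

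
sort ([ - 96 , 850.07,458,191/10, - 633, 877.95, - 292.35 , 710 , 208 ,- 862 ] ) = [-862, - 633, - 292.35,  -  96, 191/10, 208, 458,710 , 850.07, 877.95 ] 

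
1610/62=25+30/31 = 25.97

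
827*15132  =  12514164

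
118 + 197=315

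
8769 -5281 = 3488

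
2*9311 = 18622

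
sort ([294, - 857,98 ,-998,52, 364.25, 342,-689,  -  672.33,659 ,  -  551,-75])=[-998,-857, - 689 ,  -  672.33, - 551, - 75, 52 , 98 , 294,342,364.25,659]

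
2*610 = 1220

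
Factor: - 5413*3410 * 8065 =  - 148866431450 = - 2^1*5^2 * 11^1* 31^1*1613^1* 5413^1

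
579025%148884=132373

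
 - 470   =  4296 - 4766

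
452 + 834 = 1286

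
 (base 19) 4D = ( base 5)324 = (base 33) 2N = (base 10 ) 89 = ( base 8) 131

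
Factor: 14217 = 3^1*7^1*677^1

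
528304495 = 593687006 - 65382511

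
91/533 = 7/41 = 0.17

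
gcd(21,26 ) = 1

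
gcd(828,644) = 92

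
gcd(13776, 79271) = 1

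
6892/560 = 1723/140 = 12.31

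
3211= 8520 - 5309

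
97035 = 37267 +59768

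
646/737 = 646/737 = 0.88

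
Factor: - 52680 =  - 2^3  *  3^1*5^1*439^1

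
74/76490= 37/38245= 0.00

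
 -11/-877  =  11/877 = 0.01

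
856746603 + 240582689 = 1097329292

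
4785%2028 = 729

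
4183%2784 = 1399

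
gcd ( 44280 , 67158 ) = 738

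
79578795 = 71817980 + 7760815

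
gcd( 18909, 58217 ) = 1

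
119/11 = 119/11 = 10.82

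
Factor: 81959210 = 2^1*5^1*17^1* 89^1*5417^1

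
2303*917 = 2111851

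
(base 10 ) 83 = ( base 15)58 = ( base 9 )102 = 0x53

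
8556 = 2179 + 6377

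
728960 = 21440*34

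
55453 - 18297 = 37156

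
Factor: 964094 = 2^1*179^1*2693^1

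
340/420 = 17/21 = 0.81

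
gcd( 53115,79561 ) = 1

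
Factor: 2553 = 3^1*23^1*37^1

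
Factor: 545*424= 231080 = 2^3*5^1*53^1*109^1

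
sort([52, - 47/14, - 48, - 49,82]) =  [ - 49, - 48, - 47/14, 52,82] 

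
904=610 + 294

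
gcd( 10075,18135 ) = 2015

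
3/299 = 3/299= 0.01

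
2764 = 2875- 111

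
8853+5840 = 14693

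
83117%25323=7148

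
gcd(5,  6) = 1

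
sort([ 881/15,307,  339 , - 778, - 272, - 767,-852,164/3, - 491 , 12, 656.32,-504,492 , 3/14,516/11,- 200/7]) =[ - 852, - 778, - 767, - 504, - 491, - 272,-200/7,3/14, 12,516/11, 164/3 , 881/15,307,339,492, 656.32] 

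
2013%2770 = 2013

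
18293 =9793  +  8500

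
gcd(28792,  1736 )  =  8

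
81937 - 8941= 72996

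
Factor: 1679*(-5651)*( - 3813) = 36177854577 = 3^1*23^1 * 31^1*41^1 *73^1 * 5651^1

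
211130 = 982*215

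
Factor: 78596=2^2*7^2 * 401^1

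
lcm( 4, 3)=12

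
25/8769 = 25/8769 = 0.00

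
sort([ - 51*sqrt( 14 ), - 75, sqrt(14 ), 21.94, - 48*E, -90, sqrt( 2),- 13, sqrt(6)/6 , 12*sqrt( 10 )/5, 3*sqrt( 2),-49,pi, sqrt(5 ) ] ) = [-51*sqrt( 14), - 48*E, - 90,  -  75,-49, - 13, sqrt( 6)/6,sqrt (2), sqrt( 5 ),pi,  sqrt( 14) , 3*sqrt( 2 ),12*sqrt( 10 )/5, 21.94 ]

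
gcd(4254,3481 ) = 1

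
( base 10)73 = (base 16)49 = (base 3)2201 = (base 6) 201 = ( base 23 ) 34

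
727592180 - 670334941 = 57257239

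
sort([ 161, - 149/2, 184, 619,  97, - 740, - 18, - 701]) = [ - 740,-701, - 149/2, - 18, 97,161,184, 619]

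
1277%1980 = 1277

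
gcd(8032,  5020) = 1004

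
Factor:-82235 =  - 5^1*16447^1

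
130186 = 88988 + 41198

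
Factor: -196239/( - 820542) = 65413/273514 = 2^(  -  1) *163^( - 1 )*839^(  -  1)*65413^1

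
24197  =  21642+2555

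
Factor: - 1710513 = -3^2*7^1 * 19^1 * 1429^1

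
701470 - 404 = 701066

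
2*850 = 1700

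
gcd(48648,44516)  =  4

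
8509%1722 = 1621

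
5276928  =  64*82452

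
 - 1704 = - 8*213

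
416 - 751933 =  - 751517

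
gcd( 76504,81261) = 1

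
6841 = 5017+1824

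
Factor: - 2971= - 2971^1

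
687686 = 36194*19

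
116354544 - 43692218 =72662326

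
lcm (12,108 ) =108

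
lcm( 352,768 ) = 8448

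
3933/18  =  437/2 =218.50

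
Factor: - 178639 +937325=758686 = 2^1 * 379343^1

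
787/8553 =787/8553 =0.09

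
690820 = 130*5314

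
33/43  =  33/43 = 0.77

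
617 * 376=231992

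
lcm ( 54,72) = 216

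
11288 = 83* 136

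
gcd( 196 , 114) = 2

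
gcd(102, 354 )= 6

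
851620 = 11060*77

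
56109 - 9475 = 46634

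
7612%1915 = 1867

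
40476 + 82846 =123322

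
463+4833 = 5296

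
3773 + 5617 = 9390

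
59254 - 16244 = 43010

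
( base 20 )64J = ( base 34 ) 25H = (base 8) 4703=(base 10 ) 2499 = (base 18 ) 7cf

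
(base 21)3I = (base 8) 121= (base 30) 2l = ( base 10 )81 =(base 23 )3C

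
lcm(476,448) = 7616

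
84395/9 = 84395/9  =  9377.22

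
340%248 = 92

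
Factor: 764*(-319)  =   - 2^2*11^1*29^1*191^1 = -243716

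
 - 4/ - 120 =1/30 = 0.03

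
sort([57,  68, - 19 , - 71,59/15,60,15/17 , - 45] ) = [ - 71,  -  45, - 19, 15/17, 59/15 , 57  ,  60,68 ]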